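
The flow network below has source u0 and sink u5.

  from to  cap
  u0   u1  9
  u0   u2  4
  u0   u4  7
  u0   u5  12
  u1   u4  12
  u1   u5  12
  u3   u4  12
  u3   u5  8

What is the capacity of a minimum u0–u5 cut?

21

Augment u0→u5: bottleneck 12, flow now 12.
Augment u0→u1→u5: bottleneck 9, flow now 21.
No augmenting path remains; maximum flow = 21.
By max-flow min-cut, the minimum cut capacity equals the max flow.
In the residual graph, reachable from u0: {u0, u2, u4}.
Min-cut edges: u0→u1 (9), u0→u5 (12); capacity 9 + 12 = 21.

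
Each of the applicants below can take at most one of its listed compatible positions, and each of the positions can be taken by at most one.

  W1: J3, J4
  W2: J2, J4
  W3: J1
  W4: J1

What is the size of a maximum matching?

3

Unit-capacity flow: source→left, listed edges, right→sink; max matching = max flow.
Augmenting path W1→J3 (+1); matched 1.
Augmenting path W2→J2 (+1); matched 2.
Augmenting path W3→J1 (+1); matched 3.
No augmenting path remains; maximum matching = 3.
König certificate: {W1, W2, J1} is a vertex cover of size 3 (every listed pair touches it), so no matching can be larger.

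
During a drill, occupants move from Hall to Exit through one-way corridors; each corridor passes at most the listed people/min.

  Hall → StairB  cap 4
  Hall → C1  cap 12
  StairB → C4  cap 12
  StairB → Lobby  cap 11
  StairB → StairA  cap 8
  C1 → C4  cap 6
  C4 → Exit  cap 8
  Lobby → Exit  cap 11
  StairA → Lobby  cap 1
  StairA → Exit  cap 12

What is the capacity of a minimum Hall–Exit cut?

10

Augment Hall→StairB→C4→Exit: bottleneck 4, flow now 4.
Augment Hall→C1→C4→Exit: bottleneck 4, flow now 8.
Augment Hall→C1→C4→StairB→Lobby→Exit: bottleneck 2, flow now 10. (uses reverse residual edge)
No augmenting path remains; maximum flow = 10.
By max-flow min-cut, the minimum cut capacity equals the max flow.
In the residual graph, reachable from Hall: {Hall, C1}.
Min-cut edges: Hall→StairB (4), C1→C4 (6); capacity 4 + 6 = 10.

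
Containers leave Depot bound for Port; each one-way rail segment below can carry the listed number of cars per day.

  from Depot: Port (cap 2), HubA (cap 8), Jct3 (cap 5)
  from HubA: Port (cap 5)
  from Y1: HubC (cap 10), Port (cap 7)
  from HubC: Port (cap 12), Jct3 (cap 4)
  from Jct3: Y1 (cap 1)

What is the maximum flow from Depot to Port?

8

Augment Depot→Port: bottleneck 2, flow now 2.
Augment Depot→HubA→Port: bottleneck 5, flow now 7.
Augment Depot→Jct3→Y1→Port: bottleneck 1, flow now 8.
No augmenting path remains; maximum flow = 8.
In the residual graph, reachable from Depot: {Depot, HubA, Jct3}.
Min-cut edges: Depot→Port (2), HubA→Port (5), Jct3→Y1 (1); capacity 2 + 5 + 1 = 8.
This cut is saturated, so no flow can exceed 8.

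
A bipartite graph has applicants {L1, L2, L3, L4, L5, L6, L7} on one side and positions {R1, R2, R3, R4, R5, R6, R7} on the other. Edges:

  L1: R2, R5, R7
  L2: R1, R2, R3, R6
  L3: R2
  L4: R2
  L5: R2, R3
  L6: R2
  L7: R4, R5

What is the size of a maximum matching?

Unit-capacity flow: source→left, listed edges, right→sink; max matching = max flow.
Augmenting path L1→R2 (+1); matched 1.
Augmenting path L2→R1 (+1); matched 2.
Augmenting path L5→R3 (+1); matched 3.
Augmenting path L7→R4 (+1); matched 4.
Augmenting path L3→R2→L1→R5 (+1); matched 5.
No augmenting path remains; maximum matching = 5.
König certificate: {L1, L2, L5, L7, R2} is a vertex cover of size 5 (every listed pair touches it), so no matching can be larger.

5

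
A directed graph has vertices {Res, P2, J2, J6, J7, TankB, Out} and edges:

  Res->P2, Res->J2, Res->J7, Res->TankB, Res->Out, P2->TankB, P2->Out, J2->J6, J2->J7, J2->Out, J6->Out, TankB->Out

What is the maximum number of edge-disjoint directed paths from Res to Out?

4

Assign every edge capacity 1; by Menger, the answer equals the max flow.
Path Res→Out (+1); total 1.
Path Res→P2→Out (+1); total 2.
Path Res→J2→Out (+1); total 3.
Path Res→TankB→Out (+1); total 4.
No residual Res→Out path; max flow = 4.
Certifying cut of size 4: {Res→J2, Res→Out, Res→P2, Res→TankB}.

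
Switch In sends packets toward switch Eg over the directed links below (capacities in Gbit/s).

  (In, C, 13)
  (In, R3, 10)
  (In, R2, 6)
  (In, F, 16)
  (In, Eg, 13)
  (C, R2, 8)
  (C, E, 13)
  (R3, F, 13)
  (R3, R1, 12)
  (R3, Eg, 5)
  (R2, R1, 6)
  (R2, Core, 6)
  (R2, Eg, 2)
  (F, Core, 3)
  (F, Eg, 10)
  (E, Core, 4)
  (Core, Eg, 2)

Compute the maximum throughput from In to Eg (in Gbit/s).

32

Augment In→Eg: bottleneck 13, flow now 13.
Augment In→R3→Eg: bottleneck 5, flow now 18.
Augment In→R2→Eg: bottleneck 2, flow now 20.
Augment In→F→Eg: bottleneck 10, flow now 30.
Augment In→R2→Core→Eg: bottleneck 2, flow now 32.
No augmenting path remains; maximum flow = 32.
In the residual graph, reachable from In: {In, C, R3, R2, F, E, R1, Core}.
Min-cut edges: In→Eg (13), R3→Eg (5), R2→Eg (2), F→Eg (10), Core→Eg (2); capacity 13 + 5 + 2 + 10 + 2 = 32.
This cut is saturated, so no flow can exceed 32.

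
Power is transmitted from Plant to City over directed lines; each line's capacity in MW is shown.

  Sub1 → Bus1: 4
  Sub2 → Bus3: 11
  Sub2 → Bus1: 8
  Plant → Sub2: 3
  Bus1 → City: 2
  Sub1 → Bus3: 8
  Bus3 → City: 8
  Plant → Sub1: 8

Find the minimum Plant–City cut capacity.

10

Augment Plant→Sub2→Bus1→City: bottleneck 2, flow now 2.
Augment Plant→Sub2→Bus3→City: bottleneck 1, flow now 3.
Augment Plant→Sub1→Bus3→City: bottleneck 7, flow now 10.
No augmenting path remains; maximum flow = 10.
By max-flow min-cut, the minimum cut capacity equals the max flow.
In the residual graph, reachable from Plant: {Plant, Sub2, Sub1, Bus1, Bus3}.
Min-cut edges: Bus1→City (2), Bus3→City (8); capacity 2 + 8 = 10.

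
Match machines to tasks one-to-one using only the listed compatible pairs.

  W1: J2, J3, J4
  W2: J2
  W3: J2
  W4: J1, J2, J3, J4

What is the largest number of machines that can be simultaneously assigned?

3

Unit-capacity flow: source→left, listed edges, right→sink; max matching = max flow.
Augmenting path W1→J2 (+1); matched 1.
Augmenting path W4→J1 (+1); matched 2.
Augmenting path W2→J2→W1→J3 (+1); matched 3.
No augmenting path remains; maximum matching = 3.
König certificate: {W1, W4, J2} is a vertex cover of size 3 (every listed pair touches it), so no matching can be larger.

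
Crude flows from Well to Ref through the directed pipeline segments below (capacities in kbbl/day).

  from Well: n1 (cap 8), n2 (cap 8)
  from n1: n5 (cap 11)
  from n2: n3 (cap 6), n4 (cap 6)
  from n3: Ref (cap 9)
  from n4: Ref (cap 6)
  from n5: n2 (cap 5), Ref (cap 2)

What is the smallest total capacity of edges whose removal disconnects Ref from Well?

14

Augment Well→n1→n5→Ref: bottleneck 2, flow now 2.
Augment Well→n2→n3→Ref: bottleneck 6, flow now 8.
Augment Well→n2→n4→Ref: bottleneck 2, flow now 10.
Augment Well→n1→n5→n2→n4→Ref: bottleneck 4, flow now 14.
No augmenting path remains; maximum flow = 14.
By max-flow min-cut, the minimum cut capacity equals the max flow.
In the residual graph, reachable from Well: {Well, n1, n2, n5}.
Min-cut edges: n2→n3 (6), n2→n4 (6), n5→Ref (2); capacity 6 + 6 + 2 = 14.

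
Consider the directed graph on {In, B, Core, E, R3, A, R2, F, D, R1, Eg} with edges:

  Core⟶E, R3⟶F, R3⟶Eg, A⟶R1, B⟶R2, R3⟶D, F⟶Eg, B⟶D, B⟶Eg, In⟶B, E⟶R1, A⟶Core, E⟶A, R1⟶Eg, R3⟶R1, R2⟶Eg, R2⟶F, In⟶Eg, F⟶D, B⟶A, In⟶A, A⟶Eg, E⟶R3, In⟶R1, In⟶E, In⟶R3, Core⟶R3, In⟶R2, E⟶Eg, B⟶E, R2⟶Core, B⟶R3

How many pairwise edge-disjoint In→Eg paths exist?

Assign every edge capacity 1; by Menger, the answer equals the max flow.
Path In→Eg (+1); total 1.
Path In→B→Eg (+1); total 2.
Path In→E→Eg (+1); total 3.
Path In→R3→Eg (+1); total 4.
Path In→A→Eg (+1); total 5.
Path In→R2→Eg (+1); total 6.
Path In→R1→Eg (+1); total 7.
No residual In→Eg path; max flow = 7.
Certifying cut of size 7: {In→A, In→B, In→E, In→Eg, In→R1, In→R2, In→R3}.

7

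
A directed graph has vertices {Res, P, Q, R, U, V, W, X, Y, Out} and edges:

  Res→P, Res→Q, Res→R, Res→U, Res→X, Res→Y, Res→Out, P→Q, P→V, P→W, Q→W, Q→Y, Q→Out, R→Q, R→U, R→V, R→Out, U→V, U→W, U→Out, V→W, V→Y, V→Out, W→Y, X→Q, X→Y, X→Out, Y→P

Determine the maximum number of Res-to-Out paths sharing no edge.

6

Assign every edge capacity 1; by Menger, the answer equals the max flow.
Path Res→Out (+1); total 1.
Path Res→Q→Out (+1); total 2.
Path Res→R→Out (+1); total 3.
Path Res→U→Out (+1); total 4.
Path Res→X→Out (+1); total 5.
Path Res→P→V→Out (+1); total 6.
No residual Res→Out path; max flow = 6.
Certifying cut of size 6: {P→V, Q→Out, Res→Out, Res→R, Res→U, Res→X}.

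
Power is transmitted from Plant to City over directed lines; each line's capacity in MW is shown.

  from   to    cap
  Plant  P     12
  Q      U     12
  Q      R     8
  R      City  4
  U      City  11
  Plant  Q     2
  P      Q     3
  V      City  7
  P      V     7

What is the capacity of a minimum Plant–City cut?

12

Augment Plant→P→V→City: bottleneck 7, flow now 7.
Augment Plant→Q→R→City: bottleneck 2, flow now 9.
Augment Plant→P→Q→R→City: bottleneck 2, flow now 11.
Augment Plant→P→Q→U→City: bottleneck 1, flow now 12.
No augmenting path remains; maximum flow = 12.
By max-flow min-cut, the minimum cut capacity equals the max flow.
In the residual graph, reachable from Plant: {Plant, P}.
Min-cut edges: Plant→Q (2), P→Q (3), P→V (7); capacity 2 + 3 + 7 = 12.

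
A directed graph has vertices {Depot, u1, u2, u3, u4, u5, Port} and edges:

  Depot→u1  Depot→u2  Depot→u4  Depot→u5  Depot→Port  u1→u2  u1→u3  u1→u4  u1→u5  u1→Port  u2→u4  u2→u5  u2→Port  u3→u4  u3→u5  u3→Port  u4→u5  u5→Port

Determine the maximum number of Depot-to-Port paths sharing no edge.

4

Assign every edge capacity 1; by Menger, the answer equals the max flow.
Path Depot→Port (+1); total 1.
Path Depot→u1→Port (+1); total 2.
Path Depot→u2→Port (+1); total 3.
Path Depot→u5→Port (+1); total 4.
No residual Depot→Port path; max flow = 4.
Certifying cut of size 4: {Depot→Port, Depot→u1, Depot→u2, u5→Port}.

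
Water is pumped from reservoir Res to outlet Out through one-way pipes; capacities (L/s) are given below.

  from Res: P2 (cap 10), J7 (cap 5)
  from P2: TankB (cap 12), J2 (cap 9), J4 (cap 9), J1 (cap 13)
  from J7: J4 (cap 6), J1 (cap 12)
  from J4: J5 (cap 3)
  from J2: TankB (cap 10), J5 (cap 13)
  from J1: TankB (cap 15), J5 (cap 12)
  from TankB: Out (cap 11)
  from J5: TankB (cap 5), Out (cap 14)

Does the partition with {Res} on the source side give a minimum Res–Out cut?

Given cut capacity: 10 + 5 = 15.
Augment Res→P2→TankB→Out: bottleneck 10, flow now 10.
Augment Res→J7→J4→J5→Out: bottleneck 3, flow now 13.
Augment Res→J7→J1→TankB→Out: bottleneck 1, flow now 14.
Augment Res→J7→J1→J5→Out: bottleneck 1, flow now 15.
No augmenting path remains; maximum flow = 15.
Cut capacity 15 equals the max flow, so it is a minimum cut.

Yes — it is a minimum cut (capacity 15).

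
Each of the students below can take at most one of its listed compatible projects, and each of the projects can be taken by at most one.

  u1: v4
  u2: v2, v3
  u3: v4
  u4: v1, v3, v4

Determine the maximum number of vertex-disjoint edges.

3

Unit-capacity flow: source→left, listed edges, right→sink; max matching = max flow.
Augmenting path u1→v4 (+1); matched 1.
Augmenting path u2→v2 (+1); matched 2.
Augmenting path u4→v1 (+1); matched 3.
No augmenting path remains; maximum matching = 3.
König certificate: {u2, u4, v4} is a vertex cover of size 3 (every listed pair touches it), so no matching can be larger.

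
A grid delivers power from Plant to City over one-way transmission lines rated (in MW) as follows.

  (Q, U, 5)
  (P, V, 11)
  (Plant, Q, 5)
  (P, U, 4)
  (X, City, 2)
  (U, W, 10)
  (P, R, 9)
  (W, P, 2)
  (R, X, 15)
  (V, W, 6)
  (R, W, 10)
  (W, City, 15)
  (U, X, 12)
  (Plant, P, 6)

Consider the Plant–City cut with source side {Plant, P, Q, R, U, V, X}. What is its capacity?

Edges leaving {Plant, P, Q, R, U, V, X}: R→W (10), U→W (10), V→W (6), X→City (2).
Cut capacity = 10 + 10 + 6 + 2 = 28.

28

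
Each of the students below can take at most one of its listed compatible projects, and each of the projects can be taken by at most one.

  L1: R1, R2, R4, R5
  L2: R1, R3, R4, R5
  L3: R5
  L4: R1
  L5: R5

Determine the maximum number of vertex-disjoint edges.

Unit-capacity flow: source→left, listed edges, right→sink; max matching = max flow.
Augmenting path L1→R1 (+1); matched 1.
Augmenting path L2→R3 (+1); matched 2.
Augmenting path L3→R5 (+1); matched 3.
Augmenting path L4→R1→L1→R2 (+1); matched 4.
No augmenting path remains; maximum matching = 4.
König certificate: {L1, L2, L4, R5} is a vertex cover of size 4 (every listed pair touches it), so no matching can be larger.

4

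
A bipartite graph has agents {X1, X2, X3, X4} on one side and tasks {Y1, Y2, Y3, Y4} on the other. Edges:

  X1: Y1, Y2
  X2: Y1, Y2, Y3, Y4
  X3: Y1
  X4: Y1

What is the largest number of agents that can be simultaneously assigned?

Unit-capacity flow: source→left, listed edges, right→sink; max matching = max flow.
Augmenting path X1→Y1 (+1); matched 1.
Augmenting path X2→Y2 (+1); matched 2.
Augmenting path X3→Y1→X1→Y2→X2→Y3 (+1); matched 3.
No augmenting path remains; maximum matching = 3.
König certificate: {X1, X2, Y1} is a vertex cover of size 3 (every listed pair touches it), so no matching can be larger.

3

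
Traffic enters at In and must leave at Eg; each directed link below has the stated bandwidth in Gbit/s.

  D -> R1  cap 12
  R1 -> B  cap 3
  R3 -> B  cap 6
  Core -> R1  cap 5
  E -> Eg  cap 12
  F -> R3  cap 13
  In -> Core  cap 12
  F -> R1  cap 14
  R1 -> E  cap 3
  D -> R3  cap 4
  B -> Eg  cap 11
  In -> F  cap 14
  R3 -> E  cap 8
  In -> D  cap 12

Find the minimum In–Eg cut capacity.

20

Augment In→D→R1→E→Eg: bottleneck 3, flow now 3.
Augment In→D→R1→B→Eg: bottleneck 3, flow now 6.
Augment In→D→R3→E→Eg: bottleneck 4, flow now 10.
Augment In→F→R3→E→Eg: bottleneck 4, flow now 14.
Augment In→F→R3→B→Eg: bottleneck 6, flow now 20.
No augmenting path remains; maximum flow = 20.
By max-flow min-cut, the minimum cut capacity equals the max flow.
In the residual graph, reachable from In: {In, D, F, Core, R1, R3}.
Min-cut edges: R1→E (3), R1→B (3), R3→E (8), R3→B (6); capacity 3 + 3 + 8 + 6 = 20.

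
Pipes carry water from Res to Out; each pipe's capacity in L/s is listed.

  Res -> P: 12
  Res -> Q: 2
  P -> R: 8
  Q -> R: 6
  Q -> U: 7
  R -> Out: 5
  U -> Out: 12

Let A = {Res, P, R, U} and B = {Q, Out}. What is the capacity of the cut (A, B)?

Edges leaving {Res, P, R, U}: Res→Q (2), R→Out (5), U→Out (12).
Cut capacity = 2 + 5 + 12 = 19.

19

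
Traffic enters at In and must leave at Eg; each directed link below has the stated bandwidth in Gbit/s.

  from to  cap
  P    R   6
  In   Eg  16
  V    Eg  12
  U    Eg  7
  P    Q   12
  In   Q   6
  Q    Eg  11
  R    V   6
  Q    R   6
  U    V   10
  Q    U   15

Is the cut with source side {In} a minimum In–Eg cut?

Given cut capacity: 6 + 16 = 22.
Augment In→Eg: bottleneck 16, flow now 16.
Augment In→Q→Eg: bottleneck 6, flow now 22.
No augmenting path remains; maximum flow = 22.
Cut capacity 22 equals the max flow, so it is a minimum cut.

Yes — it is a minimum cut (capacity 22).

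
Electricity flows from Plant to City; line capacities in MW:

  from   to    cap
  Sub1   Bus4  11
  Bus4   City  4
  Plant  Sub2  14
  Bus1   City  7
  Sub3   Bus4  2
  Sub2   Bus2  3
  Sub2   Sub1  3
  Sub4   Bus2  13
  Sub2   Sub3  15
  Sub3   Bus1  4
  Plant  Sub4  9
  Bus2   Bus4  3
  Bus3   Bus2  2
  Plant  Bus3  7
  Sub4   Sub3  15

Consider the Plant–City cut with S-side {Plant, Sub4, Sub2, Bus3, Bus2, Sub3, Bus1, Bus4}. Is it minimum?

Given cut capacity: 3 + 7 + 4 = 14.
Augment Plant→Sub4→Bus2→Bus4→City: bottleneck 3, flow now 3.
Augment Plant→Sub4→Sub3→Bus1→City: bottleneck 4, flow now 7.
Augment Plant→Sub4→Sub3→Bus4→City: bottleneck 1, flow now 8.
No augmenting path remains; maximum flow = 8.
In the residual graph, reachable from Plant: {Plant, Sub4, Sub2, Bus3, Bus2, Sub1, Sub3, Bus4}.
Min-cut edges: Sub3→Bus1 (4), Bus4→City (4); capacity 4 + 4 = 8.
Cut capacity 14 exceeds the max flow 8, so it is not minimum.

No — its capacity is 14, but the minimum cut has capacity 8.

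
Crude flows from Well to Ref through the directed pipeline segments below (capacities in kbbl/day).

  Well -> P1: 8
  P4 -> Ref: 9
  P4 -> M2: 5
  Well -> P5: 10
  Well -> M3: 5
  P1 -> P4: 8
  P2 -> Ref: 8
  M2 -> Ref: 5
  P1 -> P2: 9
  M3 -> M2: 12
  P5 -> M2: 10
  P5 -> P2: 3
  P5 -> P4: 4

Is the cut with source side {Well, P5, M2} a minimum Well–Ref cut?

No — its capacity is 25, but the minimum cut has capacity 20.

Given cut capacity: 5 + 8 + 3 + 4 + 5 = 25.
Augment Well→P5→M2→Ref: bottleneck 5, flow now 5.
Augment Well→P5→P2→Ref: bottleneck 3, flow now 8.
Augment Well→P5→P4→Ref: bottleneck 2, flow now 10.
Augment Well→P1→P2→Ref: bottleneck 5, flow now 15.
Augment Well→P1→P4→Ref: bottleneck 3, flow now 18.
Augment Well→M3→M2→P5→P4→Ref: bottleneck 2, flow now 20. (uses reverse residual edge)
No augmenting path remains; maximum flow = 20.
In the residual graph, reachable from Well: {Well, P5, M3, M2}.
Min-cut edges: Well→P1 (8), P5→P2 (3), P5→P4 (4), M2→Ref (5); capacity 8 + 3 + 4 + 5 = 20.
Cut capacity 25 exceeds the max flow 20, so it is not minimum.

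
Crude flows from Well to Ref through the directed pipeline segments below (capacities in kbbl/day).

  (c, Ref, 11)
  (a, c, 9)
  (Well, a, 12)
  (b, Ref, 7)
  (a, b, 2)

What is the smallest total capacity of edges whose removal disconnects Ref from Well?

11

Augment Well→a→b→Ref: bottleneck 2, flow now 2.
Augment Well→a→c→Ref: bottleneck 9, flow now 11.
No augmenting path remains; maximum flow = 11.
By max-flow min-cut, the minimum cut capacity equals the max flow.
In the residual graph, reachable from Well: {Well, a}.
Min-cut edges: a→b (2), a→c (9); capacity 2 + 9 = 11.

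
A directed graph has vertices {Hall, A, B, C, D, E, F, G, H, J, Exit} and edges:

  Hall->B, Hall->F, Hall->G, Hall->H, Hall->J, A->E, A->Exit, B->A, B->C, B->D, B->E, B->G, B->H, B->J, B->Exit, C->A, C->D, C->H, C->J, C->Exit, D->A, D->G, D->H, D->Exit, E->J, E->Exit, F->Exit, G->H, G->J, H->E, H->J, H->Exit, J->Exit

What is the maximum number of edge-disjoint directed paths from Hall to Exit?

Assign every edge capacity 1; by Menger, the answer equals the max flow.
Path Hall→B→Exit (+1); total 1.
Path Hall→F→Exit (+1); total 2.
Path Hall→H→Exit (+1); total 3.
Path Hall→J→Exit (+1); total 4.
Path Hall→G→H→E→Exit (+1); total 5.
No residual Hall→Exit path; max flow = 5.
Certifying cut of size 5: {Hall→B, Hall→F, Hall→G, Hall→H, Hall→J}.

5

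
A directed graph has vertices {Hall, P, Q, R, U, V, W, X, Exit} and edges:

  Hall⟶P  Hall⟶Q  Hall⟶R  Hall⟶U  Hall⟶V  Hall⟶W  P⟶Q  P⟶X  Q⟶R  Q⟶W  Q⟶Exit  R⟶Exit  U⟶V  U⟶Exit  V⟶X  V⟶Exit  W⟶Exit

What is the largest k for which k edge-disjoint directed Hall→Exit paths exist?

5

Assign every edge capacity 1; by Menger, the answer equals the max flow.
Path Hall→Q→Exit (+1); total 1.
Path Hall→R→Exit (+1); total 2.
Path Hall→U→Exit (+1); total 3.
Path Hall→V→Exit (+1); total 4.
Path Hall→W→Exit (+1); total 5.
No residual Hall→Exit path; max flow = 5.
Certifying cut of size 5: {Hall→U, Hall→V, Q→Exit, R→Exit, W→Exit}.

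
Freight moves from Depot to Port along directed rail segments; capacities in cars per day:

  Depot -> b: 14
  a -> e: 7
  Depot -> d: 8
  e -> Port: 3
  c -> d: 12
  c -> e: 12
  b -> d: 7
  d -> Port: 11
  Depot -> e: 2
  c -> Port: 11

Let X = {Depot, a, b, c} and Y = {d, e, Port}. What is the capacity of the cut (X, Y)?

59

Edges leaving {Depot, a, b, c}: Depot→d (8), Depot→e (2), a→e (7), b→d (7), c→d (12), c→e (12), c→Port (11).
Cut capacity = 8 + 2 + 7 + 7 + 12 + 12 + 11 = 59.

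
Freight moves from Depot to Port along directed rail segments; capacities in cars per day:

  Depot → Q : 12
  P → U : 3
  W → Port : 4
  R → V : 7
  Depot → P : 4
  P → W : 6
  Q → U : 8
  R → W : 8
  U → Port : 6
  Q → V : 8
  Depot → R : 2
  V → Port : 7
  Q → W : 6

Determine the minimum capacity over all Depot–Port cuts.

Augment Depot→P→U→Port: bottleneck 3, flow now 3.
Augment Depot→P→W→Port: bottleneck 1, flow now 4.
Augment Depot→Q→U→Port: bottleneck 3, flow now 7.
Augment Depot→Q→V→Port: bottleneck 7, flow now 14.
Augment Depot→Q→W→Port: bottleneck 2, flow now 16.
Augment Depot→R→W→Port: bottleneck 1, flow now 17.
No augmenting path remains; maximum flow = 17.
By max-flow min-cut, the minimum cut capacity equals the max flow.
In the residual graph, reachable from Depot: {Depot, P, Q, R, U, V, W}.
Min-cut edges: U→Port (6), V→Port (7), W→Port (4); capacity 6 + 7 + 4 = 17.

17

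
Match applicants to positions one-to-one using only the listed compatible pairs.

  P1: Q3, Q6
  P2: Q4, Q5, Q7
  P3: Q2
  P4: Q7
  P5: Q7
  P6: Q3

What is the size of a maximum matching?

Unit-capacity flow: source→left, listed edges, right→sink; max matching = max flow.
Augmenting path P1→Q3 (+1); matched 1.
Augmenting path P2→Q4 (+1); matched 2.
Augmenting path P3→Q2 (+1); matched 3.
Augmenting path P4→Q7 (+1); matched 4.
Augmenting path P6→Q3→P1→Q6 (+1); matched 5.
No augmenting path remains; maximum matching = 5.
König certificate: {P1, P2, P3, P6, Q7} is a vertex cover of size 5 (every listed pair touches it), so no matching can be larger.

5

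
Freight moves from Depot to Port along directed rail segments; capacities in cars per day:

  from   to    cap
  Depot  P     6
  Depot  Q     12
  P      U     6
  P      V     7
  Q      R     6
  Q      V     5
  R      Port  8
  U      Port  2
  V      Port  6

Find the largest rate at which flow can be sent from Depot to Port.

Augment Depot→P→U→Port: bottleneck 2, flow now 2.
Augment Depot→P→V→Port: bottleneck 4, flow now 6.
Augment Depot→Q→R→Port: bottleneck 6, flow now 12.
Augment Depot→Q→V→Port: bottleneck 2, flow now 14.
No augmenting path remains; maximum flow = 14.
In the residual graph, reachable from Depot: {Depot, P, Q, U, V}.
Min-cut edges: Q→R (6), U→Port (2), V→Port (6); capacity 6 + 2 + 6 = 14.
This cut is saturated, so no flow can exceed 14.

14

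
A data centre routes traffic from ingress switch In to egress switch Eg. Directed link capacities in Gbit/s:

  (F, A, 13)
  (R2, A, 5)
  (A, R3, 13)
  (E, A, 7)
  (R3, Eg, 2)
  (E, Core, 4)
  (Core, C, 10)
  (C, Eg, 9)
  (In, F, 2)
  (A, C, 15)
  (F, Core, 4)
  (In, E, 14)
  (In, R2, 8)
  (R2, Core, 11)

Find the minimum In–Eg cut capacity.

Augment In→R2→Core→C→Eg: bottleneck 8, flow now 8.
Augment In→F→Core→C→Eg: bottleneck 1, flow now 9.
Augment In→F→A→R3→Eg: bottleneck 1, flow now 10.
Augment In→E→A→R3→Eg: bottleneck 1, flow now 11.
No augmenting path remains; maximum flow = 11.
By max-flow min-cut, the minimum cut capacity equals the max flow.
In the residual graph, reachable from In: {In, R2, F, E, Core, A, C, R3}.
Min-cut edges: C→Eg (9), R3→Eg (2); capacity 9 + 2 = 11.

11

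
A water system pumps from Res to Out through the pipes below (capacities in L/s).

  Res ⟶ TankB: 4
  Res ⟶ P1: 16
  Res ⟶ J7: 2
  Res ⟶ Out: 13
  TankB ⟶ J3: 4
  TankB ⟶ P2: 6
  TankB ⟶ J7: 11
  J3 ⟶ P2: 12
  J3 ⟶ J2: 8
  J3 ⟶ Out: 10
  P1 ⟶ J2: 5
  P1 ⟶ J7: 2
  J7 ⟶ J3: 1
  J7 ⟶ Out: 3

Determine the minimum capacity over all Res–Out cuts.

21

Augment Res→Out: bottleneck 13, flow now 13.
Augment Res→J7→Out: bottleneck 2, flow now 15.
Augment Res→TankB→J3→Out: bottleneck 4, flow now 19.
Augment Res→P1→J7→Out: bottleneck 1, flow now 20.
Augment Res→P1→J7→J3→Out: bottleneck 1, flow now 21.
No augmenting path remains; maximum flow = 21.
By max-flow min-cut, the minimum cut capacity equals the max flow.
In the residual graph, reachable from Res: {Res, P1, J2}.
Min-cut edges: Res→TankB (4), Res→J7 (2), Res→Out (13), P1→J7 (2); capacity 4 + 2 + 13 + 2 = 21.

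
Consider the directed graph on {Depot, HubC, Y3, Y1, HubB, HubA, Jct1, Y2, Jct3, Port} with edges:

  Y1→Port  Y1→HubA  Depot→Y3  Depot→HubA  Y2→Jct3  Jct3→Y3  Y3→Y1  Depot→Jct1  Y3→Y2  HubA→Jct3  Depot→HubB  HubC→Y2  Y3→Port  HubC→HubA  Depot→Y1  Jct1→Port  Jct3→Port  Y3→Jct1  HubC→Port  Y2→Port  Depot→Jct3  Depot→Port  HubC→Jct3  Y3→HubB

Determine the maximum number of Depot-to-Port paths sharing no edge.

Assign every edge capacity 1; by Menger, the answer equals the max flow.
Path Depot→Port (+1); total 1.
Path Depot→Y3→Port (+1); total 2.
Path Depot→Y1→Port (+1); total 3.
Path Depot→Jct1→Port (+1); total 4.
Path Depot→Jct3→Port (+1); total 5.
Path Depot→HubA→Jct3→Y3→Y2→Port (+1); total 6.
No residual Depot→Port path; max flow = 6.
Certifying cut of size 6: {Depot→HubA, Depot→Jct1, Depot→Jct3, Depot→Port, Depot→Y1, Depot→Y3}.

6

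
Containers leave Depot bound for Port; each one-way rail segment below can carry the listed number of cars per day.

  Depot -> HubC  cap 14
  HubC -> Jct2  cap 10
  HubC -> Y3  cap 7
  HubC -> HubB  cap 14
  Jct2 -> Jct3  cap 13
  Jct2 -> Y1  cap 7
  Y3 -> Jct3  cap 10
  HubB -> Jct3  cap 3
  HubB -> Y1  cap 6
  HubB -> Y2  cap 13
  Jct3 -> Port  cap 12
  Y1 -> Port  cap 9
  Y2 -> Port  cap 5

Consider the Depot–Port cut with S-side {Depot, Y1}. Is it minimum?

Given cut capacity: 14 + 9 = 23.
Augment Depot→HubC→Jct2→Jct3→Port: bottleneck 10, flow now 10.
Augment Depot→HubC→Y3→Jct3→Port: bottleneck 2, flow now 12.
Augment Depot→HubC→HubB→Y1→Port: bottleneck 2, flow now 14.
No augmenting path remains; maximum flow = 14.
In the residual graph, reachable from Depot: {Depot}.
Min-cut edges: Depot→HubC (14); capacity 14 = 14.
Cut capacity 23 exceeds the max flow 14, so it is not minimum.

No — its capacity is 23, but the minimum cut has capacity 14.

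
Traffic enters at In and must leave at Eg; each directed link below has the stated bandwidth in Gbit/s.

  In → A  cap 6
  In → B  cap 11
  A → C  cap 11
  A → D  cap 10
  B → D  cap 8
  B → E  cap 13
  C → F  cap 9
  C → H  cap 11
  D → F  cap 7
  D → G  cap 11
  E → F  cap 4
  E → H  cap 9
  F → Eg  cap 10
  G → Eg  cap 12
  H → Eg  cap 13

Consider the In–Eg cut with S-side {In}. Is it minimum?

Given cut capacity: 6 + 11 = 17.
Augment In→A→C→F→Eg: bottleneck 6, flow now 6.
Augment In→B→D→F→Eg: bottleneck 4, flow now 10.
Augment In→B→D→G→Eg: bottleneck 4, flow now 14.
Augment In→B→E→H→Eg: bottleneck 3, flow now 17.
No augmenting path remains; maximum flow = 17.
Cut capacity 17 equals the max flow, so it is a minimum cut.

Yes — it is a minimum cut (capacity 17).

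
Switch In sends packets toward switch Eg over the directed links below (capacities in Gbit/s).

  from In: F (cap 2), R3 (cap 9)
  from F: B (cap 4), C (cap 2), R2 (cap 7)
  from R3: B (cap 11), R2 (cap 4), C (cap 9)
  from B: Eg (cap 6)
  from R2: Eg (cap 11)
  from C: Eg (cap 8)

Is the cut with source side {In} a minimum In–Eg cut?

Given cut capacity: 2 + 9 = 11.
Augment In→F→B→Eg: bottleneck 2, flow now 2.
Augment In→R3→B→Eg: bottleneck 4, flow now 6.
Augment In→R3→R2→Eg: bottleneck 4, flow now 10.
Augment In→R3→C→Eg: bottleneck 1, flow now 11.
No augmenting path remains; maximum flow = 11.
Cut capacity 11 equals the max flow, so it is a minimum cut.

Yes — it is a minimum cut (capacity 11).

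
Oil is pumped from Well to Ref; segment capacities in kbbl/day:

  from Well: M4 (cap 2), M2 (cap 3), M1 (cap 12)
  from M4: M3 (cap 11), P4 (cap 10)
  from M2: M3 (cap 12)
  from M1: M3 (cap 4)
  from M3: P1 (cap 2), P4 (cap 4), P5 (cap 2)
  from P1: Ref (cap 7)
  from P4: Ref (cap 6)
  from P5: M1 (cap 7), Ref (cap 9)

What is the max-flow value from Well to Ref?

Augment Well→M4→P4→Ref: bottleneck 2, flow now 2.
Augment Well→M2→M3→P1→Ref: bottleneck 2, flow now 4.
Augment Well→M2→M3→P4→Ref: bottleneck 1, flow now 5.
Augment Well→M1→M3→P4→Ref: bottleneck 3, flow now 8.
Augment Well→M1→M3→P5→Ref: bottleneck 1, flow now 9.
No augmenting path remains; maximum flow = 9.
In the residual graph, reachable from Well: {Well, M1}.
Min-cut edges: Well→M4 (2), Well→M2 (3), M1→M3 (4); capacity 2 + 3 + 4 = 9.
This cut is saturated, so no flow can exceed 9.

9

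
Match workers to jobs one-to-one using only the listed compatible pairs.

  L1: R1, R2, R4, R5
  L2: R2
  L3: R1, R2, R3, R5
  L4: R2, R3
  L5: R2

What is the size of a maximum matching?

4

Unit-capacity flow: source→left, listed edges, right→sink; max matching = max flow.
Augmenting path L1→R1 (+1); matched 1.
Augmenting path L2→R2 (+1); matched 2.
Augmenting path L3→R3 (+1); matched 3.
Augmenting path L4→R3→L3→R5 (+1); matched 4.
No augmenting path remains; maximum matching = 4.
König certificate: {L1, L3, L4, R2} is a vertex cover of size 4 (every listed pair touches it), so no matching can be larger.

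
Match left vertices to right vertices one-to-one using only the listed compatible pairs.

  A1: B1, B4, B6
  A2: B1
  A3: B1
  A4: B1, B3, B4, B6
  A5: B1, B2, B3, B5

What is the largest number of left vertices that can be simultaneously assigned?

Unit-capacity flow: source→left, listed edges, right→sink; max matching = max flow.
Augmenting path A1→B1 (+1); matched 1.
Augmenting path A4→B3 (+1); matched 2.
Augmenting path A5→B2 (+1); matched 3.
Augmenting path A2→B1→A1→B4 (+1); matched 4.
No augmenting path remains; maximum matching = 4.
König certificate: {A1, A4, A5, B1} is a vertex cover of size 4 (every listed pair touches it), so no matching can be larger.

4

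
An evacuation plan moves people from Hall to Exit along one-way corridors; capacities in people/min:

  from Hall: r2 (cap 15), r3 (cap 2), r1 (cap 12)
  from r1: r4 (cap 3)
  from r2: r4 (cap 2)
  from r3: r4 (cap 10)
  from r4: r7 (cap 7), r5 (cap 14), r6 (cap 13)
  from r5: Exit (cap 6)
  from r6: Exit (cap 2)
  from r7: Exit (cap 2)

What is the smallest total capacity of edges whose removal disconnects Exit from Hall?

Augment Hall→r1→r4→r5→Exit: bottleneck 3, flow now 3.
Augment Hall→r2→r4→r5→Exit: bottleneck 2, flow now 5.
Augment Hall→r3→r4→r5→Exit: bottleneck 1, flow now 6.
Augment Hall→r3→r4→r6→Exit: bottleneck 1, flow now 7.
No augmenting path remains; maximum flow = 7.
By max-flow min-cut, the minimum cut capacity equals the max flow.
In the residual graph, reachable from Hall: {Hall, r1, r2}.
Min-cut edges: Hall→r3 (2), r1→r4 (3), r2→r4 (2); capacity 2 + 3 + 2 = 7.

7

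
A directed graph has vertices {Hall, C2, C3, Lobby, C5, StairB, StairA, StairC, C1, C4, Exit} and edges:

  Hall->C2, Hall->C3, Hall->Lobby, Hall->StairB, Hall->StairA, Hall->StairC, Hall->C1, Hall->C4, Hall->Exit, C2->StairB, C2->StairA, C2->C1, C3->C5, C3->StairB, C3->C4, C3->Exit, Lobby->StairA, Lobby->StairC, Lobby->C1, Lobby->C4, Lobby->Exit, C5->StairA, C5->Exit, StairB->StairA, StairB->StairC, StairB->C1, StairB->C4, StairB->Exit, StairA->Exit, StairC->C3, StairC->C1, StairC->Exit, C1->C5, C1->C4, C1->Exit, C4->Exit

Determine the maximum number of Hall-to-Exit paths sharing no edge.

9

Assign every edge capacity 1; by Menger, the answer equals the max flow.
Path Hall→Exit (+1); total 1.
Path Hall→C3→Exit (+1); total 2.
Path Hall→Lobby→Exit (+1); total 3.
Path Hall→StairB→Exit (+1); total 4.
Path Hall→StairA→Exit (+1); total 5.
Path Hall→StairC→Exit (+1); total 6.
Path Hall→C1→Exit (+1); total 7.
Path Hall→C4→Exit (+1); total 8.
Path Hall→C2→C1→C5→Exit (+1); total 9.
No residual Hall→Exit path; max flow = 9.
Certifying cut of size 9: {Hall→C1, Hall→C2, Hall→C3, Hall→C4, Hall→Exit, Hall→Lobby, Hall→StairA, Hall→StairB, Hall→StairC}.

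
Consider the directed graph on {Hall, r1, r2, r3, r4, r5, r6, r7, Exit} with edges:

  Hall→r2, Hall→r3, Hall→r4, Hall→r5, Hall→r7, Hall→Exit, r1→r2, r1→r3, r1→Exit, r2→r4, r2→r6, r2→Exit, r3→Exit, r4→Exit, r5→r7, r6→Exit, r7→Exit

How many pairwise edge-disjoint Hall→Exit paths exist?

Assign every edge capacity 1; by Menger, the answer equals the max flow.
Path Hall→Exit (+1); total 1.
Path Hall→r2→Exit (+1); total 2.
Path Hall→r3→Exit (+1); total 3.
Path Hall→r4→Exit (+1); total 4.
Path Hall→r7→Exit (+1); total 5.
No residual Hall→Exit path; max flow = 5.
Certifying cut of size 5: {Hall→Exit, Hall→r2, Hall→r3, Hall→r4, r7→Exit}.

5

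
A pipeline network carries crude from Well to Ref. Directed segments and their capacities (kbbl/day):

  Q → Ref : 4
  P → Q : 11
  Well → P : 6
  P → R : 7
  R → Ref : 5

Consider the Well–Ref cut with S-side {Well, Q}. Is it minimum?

Given cut capacity: 6 + 4 = 10.
Augment Well→P→Q→Ref: bottleneck 4, flow now 4.
Augment Well→P→R→Ref: bottleneck 2, flow now 6.
No augmenting path remains; maximum flow = 6.
In the residual graph, reachable from Well: {Well}.
Min-cut edges: Well→P (6); capacity 6 = 6.
Cut capacity 10 exceeds the max flow 6, so it is not minimum.

No — its capacity is 10, but the minimum cut has capacity 6.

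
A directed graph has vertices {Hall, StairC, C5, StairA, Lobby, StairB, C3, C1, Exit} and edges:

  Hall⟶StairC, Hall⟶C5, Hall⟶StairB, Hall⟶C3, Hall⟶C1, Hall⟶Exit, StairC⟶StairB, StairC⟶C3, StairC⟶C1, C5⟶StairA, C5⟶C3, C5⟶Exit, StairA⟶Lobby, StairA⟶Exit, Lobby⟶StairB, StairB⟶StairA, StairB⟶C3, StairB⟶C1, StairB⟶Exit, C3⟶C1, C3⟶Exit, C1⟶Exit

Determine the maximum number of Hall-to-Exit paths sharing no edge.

6

Assign every edge capacity 1; by Menger, the answer equals the max flow.
Path Hall→Exit (+1); total 1.
Path Hall→C5→Exit (+1); total 2.
Path Hall→StairB→Exit (+1); total 3.
Path Hall→C3→Exit (+1); total 4.
Path Hall→C1→Exit (+1); total 5.
Path Hall→StairC→StairB→StairA→Exit (+1); total 6.
No residual Hall→Exit path; max flow = 6.
Certifying cut of size 6: {Hall→C1, Hall→C3, Hall→C5, Hall→Exit, Hall→StairB, Hall→StairC}.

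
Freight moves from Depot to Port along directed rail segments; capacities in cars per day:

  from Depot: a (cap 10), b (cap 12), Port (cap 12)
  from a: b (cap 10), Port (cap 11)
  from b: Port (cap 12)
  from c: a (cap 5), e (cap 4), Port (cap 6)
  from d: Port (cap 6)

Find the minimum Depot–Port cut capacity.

Augment Depot→Port: bottleneck 12, flow now 12.
Augment Depot→a→Port: bottleneck 10, flow now 22.
Augment Depot→b→Port: bottleneck 12, flow now 34.
No augmenting path remains; maximum flow = 34.
By max-flow min-cut, the minimum cut capacity equals the max flow.
In the residual graph, reachable from Depot: {Depot}.
Min-cut edges: Depot→a (10), Depot→b (12), Depot→Port (12); capacity 10 + 12 + 12 = 34.

34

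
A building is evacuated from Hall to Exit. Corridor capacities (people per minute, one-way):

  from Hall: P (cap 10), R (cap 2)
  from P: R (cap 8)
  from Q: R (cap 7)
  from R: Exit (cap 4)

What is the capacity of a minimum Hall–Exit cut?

4

Augment Hall→R→Exit: bottleneck 2, flow now 2.
Augment Hall→P→R→Exit: bottleneck 2, flow now 4.
No augmenting path remains; maximum flow = 4.
By max-flow min-cut, the minimum cut capacity equals the max flow.
In the residual graph, reachable from Hall: {Hall, P, R}.
Min-cut edges: R→Exit (4); capacity 4 = 4.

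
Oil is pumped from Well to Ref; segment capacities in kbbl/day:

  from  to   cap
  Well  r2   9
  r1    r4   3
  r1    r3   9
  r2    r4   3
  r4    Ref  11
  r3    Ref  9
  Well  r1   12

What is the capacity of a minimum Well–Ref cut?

Augment Well→r1→r3→Ref: bottleneck 9, flow now 9.
Augment Well→r1→r4→Ref: bottleneck 3, flow now 12.
Augment Well→r2→r4→Ref: bottleneck 3, flow now 15.
No augmenting path remains; maximum flow = 15.
By max-flow min-cut, the minimum cut capacity equals the max flow.
In the residual graph, reachable from Well: {Well, r2}.
Min-cut edges: Well→r1 (12), r2→r4 (3); capacity 12 + 3 = 15.

15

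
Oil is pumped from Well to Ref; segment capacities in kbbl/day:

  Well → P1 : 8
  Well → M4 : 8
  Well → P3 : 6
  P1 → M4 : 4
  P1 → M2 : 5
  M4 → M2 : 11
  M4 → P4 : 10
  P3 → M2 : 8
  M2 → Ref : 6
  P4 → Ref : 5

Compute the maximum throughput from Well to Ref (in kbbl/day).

11

Augment Well→P1→M2→Ref: bottleneck 5, flow now 5.
Augment Well→M4→M2→Ref: bottleneck 1, flow now 6.
Augment Well→M4→P4→Ref: bottleneck 5, flow now 11.
No augmenting path remains; maximum flow = 11.
In the residual graph, reachable from Well: {Well, P1, M4, P3, M2, P4}.
Min-cut edges: M2→Ref (6), P4→Ref (5); capacity 6 + 5 = 11.
This cut is saturated, so no flow can exceed 11.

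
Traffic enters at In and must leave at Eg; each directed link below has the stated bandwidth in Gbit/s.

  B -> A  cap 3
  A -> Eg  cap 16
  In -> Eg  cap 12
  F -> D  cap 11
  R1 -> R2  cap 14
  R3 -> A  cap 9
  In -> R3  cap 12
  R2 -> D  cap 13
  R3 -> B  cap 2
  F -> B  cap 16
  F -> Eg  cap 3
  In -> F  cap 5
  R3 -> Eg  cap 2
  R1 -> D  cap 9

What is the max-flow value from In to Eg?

Augment In→Eg: bottleneck 12, flow now 12.
Augment In→F→Eg: bottleneck 3, flow now 15.
Augment In→R3→Eg: bottleneck 2, flow now 17.
Augment In→R3→A→Eg: bottleneck 9, flow now 26.
Augment In→F→B→A→Eg: bottleneck 2, flow now 28.
Augment In→R3→B→A→Eg: bottleneck 1, flow now 29.
No augmenting path remains; maximum flow = 29.
In the residual graph, reachable from In: {In}.
Min-cut edges: In→F (5), In→R3 (12), In→Eg (12); capacity 5 + 12 + 12 = 29.
This cut is saturated, so no flow can exceed 29.

29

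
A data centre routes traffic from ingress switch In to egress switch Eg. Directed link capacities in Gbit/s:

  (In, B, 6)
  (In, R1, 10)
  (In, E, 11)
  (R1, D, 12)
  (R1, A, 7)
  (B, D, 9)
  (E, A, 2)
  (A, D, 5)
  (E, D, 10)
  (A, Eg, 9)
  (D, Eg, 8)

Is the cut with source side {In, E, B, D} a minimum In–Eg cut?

No — its capacity is 20, but the minimum cut has capacity 17.

Given cut capacity: 10 + 2 + 8 = 20.
Augment In→E→A→Eg: bottleneck 2, flow now 2.
Augment In→E→D→Eg: bottleneck 8, flow now 10.
Augment In→R1→A→Eg: bottleneck 7, flow now 17.
No augmenting path remains; maximum flow = 17.
In the residual graph, reachable from In: {In, E, B, R1, D}.
Min-cut edges: E→A (2), R1→A (7), D→Eg (8); capacity 2 + 7 + 8 = 17.
Cut capacity 20 exceeds the max flow 17, so it is not minimum.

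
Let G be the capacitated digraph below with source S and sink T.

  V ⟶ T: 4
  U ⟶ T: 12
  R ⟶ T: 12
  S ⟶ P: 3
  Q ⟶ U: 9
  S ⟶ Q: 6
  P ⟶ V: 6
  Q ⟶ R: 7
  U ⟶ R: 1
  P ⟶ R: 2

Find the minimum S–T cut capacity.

Augment S→P→R→T: bottleneck 2, flow now 2.
Augment S→P→V→T: bottleneck 1, flow now 3.
Augment S→Q→R→T: bottleneck 6, flow now 9.
No augmenting path remains; maximum flow = 9.
By max-flow min-cut, the minimum cut capacity equals the max flow.
In the residual graph, reachable from S: {S}.
Min-cut edges: S→P (3), S→Q (6); capacity 3 + 6 = 9.

9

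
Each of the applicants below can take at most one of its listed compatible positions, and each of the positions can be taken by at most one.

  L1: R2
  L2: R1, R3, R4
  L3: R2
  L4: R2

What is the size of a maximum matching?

2

Unit-capacity flow: source→left, listed edges, right→sink; max matching = max flow.
Augmenting path L1→R2 (+1); matched 1.
Augmenting path L2→R1 (+1); matched 2.
No augmenting path remains; maximum matching = 2.
König certificate: {L2, R2} is a vertex cover of size 2 (every listed pair touches it), so no matching can be larger.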